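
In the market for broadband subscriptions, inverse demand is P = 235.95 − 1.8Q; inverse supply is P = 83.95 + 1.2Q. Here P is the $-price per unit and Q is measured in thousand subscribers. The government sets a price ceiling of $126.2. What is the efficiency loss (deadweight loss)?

Competitive equilibrium: 235.95 − 1.8Q = 83.95 + 1.2Q → Q* = 50.6667, P* = 144.75.
At the ceiling P = 126.2, quantity supplied = (126.2 − 83.95)/1.2 = 35.2083.
Willingness to pay at Q' = 35.2083: 235.95 − 1.8·35.2083 = 172.5751.
ΔQ = 50.6667 − 35.2083 = 15.4584; wedge = 172.5751 − 126.2 = 46.3751.
Deadweight loss = ½ × 15.4584 × 46.3751 = $358.44 thousand.

$358.44 thousand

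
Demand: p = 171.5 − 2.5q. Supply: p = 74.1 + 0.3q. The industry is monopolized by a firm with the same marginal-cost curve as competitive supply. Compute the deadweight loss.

Competitive equilibrium: 171.5 − 2.5q = 74.1 + 0.3q → q* = 34.7857, p* = 84.5357.
Marginal revenue: MR = 171.5 − 5q. Set MR = MC: 171.5 − 5q = 74.1 + 0.3q → q_m = 18.3774.
Price p_m = 171.5 − 2.5·18.3774 = 125.5565; MC(q_m) = 74.1 + 0.3·18.3774 = 79.6132.
Competitive q* = 34.7857, so Δq = 16.4083; wedge = 125.5565 − 79.6132 = 45.9433.
DWL = ½ × 16.4083 × 45.9433 = 376.93.

376.93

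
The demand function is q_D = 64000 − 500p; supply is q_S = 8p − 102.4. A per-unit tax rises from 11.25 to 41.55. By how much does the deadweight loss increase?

In inverse form: demand p = 128 − 0.002q, supply p = 12.8 + 0.125q.
Competitive equilibrium: 128 − 0.002q = 12.8 + 0.125q → q* = 907.0866, p* = 126.1858.
For a per-unit tax t: Δq = t/0.127, so DWL = ½·t·(t/0.127) = t²/0.254.
At t = 11.25: DWL = 498.278. At t = 41.55: DWL = 6796.86.
Increase = 6796.86 − 498.278 = 6298.58.

6298.58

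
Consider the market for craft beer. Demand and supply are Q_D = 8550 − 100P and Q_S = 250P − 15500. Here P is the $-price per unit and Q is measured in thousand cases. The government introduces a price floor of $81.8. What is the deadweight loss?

In inverse form: demand P = 85.5 − 0.01Q, supply P = 62 + 0.004Q.
Competitive equilibrium: 85.5 − 0.01Q = 62 + 0.004Q → Q* = 1678.5714, P* = 68.7143.
At the floor P = 81.8, quantity demanded = (85.5 − 81.8)/0.01 = 370.
Sellers' marginal cost at Q' = 370: 62 + 0.004·370 = 63.48.
ΔQ = 1678.5714 − 370 = 1308.5714; wedge = 81.8 − 63.48 = 18.32.
Welfare loss = ½ × 1308.5714 × 18.32 = $11986.51 thousand.

$11986.51 thousand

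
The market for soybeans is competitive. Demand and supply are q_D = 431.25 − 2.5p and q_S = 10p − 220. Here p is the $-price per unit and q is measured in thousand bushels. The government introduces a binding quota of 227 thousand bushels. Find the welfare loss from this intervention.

$1369 thousand

In inverse form: demand p = 172.5 − 0.4q, supply p = 22 + 0.1q.
Competitive equilibrium: 172.5 − 0.4q = 22 + 0.1q → q* = 301, p* = 52.1.
At q = 227: demand price = 172.5 − 0.4·227 = 81.7; supply price = 22 + 0.1·227 = 44.7.
Δq = 301 − 227 = 74; wedge = 81.7 − 44.7 = 37.
Welfare loss = ½ × 74 × 37 = $1369 thousand.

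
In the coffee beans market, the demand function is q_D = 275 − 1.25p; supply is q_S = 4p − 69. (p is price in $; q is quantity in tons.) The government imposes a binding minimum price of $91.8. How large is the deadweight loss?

$566.38

In inverse form: demand p = 220 − 0.8q, supply p = 17.25 + 0.25q.
Competitive equilibrium: 220 − 0.8q = 17.25 + 0.25q → q* = 193.09524, p* = 65.52381.
At the floor p = 91.8, quantity demanded = (220 − 91.8)/0.8 = 160.25.
Sellers' marginal cost at q' = 160.25: 17.25 + 0.25·160.25 = 57.3125.
Δq = 193.09524 − 160.25 = 32.84524; wedge = 91.8 − 57.3125 = 34.4875.
The triangle = ½ × 32.84524 × 34.4875 = $566.38.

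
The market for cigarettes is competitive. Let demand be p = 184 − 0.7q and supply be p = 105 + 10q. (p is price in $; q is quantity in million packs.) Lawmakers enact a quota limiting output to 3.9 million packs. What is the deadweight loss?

$64.91 million

Competitive equilibrium: 184 − 0.7q = 105 + 10q → q* = 7.3832, p* = 178.8318.
At q = 3.9: demand price = 184 − 0.7·3.9 = 181.27; supply price = 105 + 10·3.9 = 144.
Δq = 7.3832 − 3.9 = 3.4832; wedge = 181.27 − 144 = 37.27.
The triangle = ½ × 3.4832 × 37.27 = $64.91 million.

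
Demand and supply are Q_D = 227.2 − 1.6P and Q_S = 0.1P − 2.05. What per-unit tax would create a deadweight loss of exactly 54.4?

34

In inverse form: demand P = 142 − 0.625Q, supply P = 20.5 + 10Q.
Competitive equilibrium: 142 − 0.625Q = 20.5 + 10Q → Q* = 11.4353, P* = 134.8529.
A tax t gives ΔQ = t/10.625 and wedge t, so DWL = t²/21.25.
t²/21.25 = 54.4 → t² = 1156 → t = 34.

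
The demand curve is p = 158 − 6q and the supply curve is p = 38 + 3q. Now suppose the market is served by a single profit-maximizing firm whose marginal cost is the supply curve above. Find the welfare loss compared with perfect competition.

128

Competitive equilibrium: 158 − 6q = 38 + 3q → q* = 13.3333, p* = 78.
Marginal revenue: MR = 158 − 12q. Set MR = MC: 158 − 12q = 38 + 3q → q_m = 8.
Price p_m = 158 − 6·8 = 110; MC(q_m) = 38 + 3·8 = 62.
Competitive q* = 13.3333, so Δq = 5.3333; wedge = 110 − 62 = 48.
DWL = ½ × 5.3333 × 48 = 128.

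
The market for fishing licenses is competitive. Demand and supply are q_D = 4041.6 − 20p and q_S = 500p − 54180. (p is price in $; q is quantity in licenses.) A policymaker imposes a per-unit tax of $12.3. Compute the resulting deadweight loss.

In inverse form: demand p = 202.08 − 0.05q, supply p = 108.36 + 0.002q.
Competitive equilibrium: 202.08 − 0.05q = 108.36 + 0.002q → q* = 1802.3077, p* = 111.9646.
With the tax, the buyer price exceeds the seller price by 12.3: (202.08 − 0.05q) − (108.36 + 0.002q) = 12.3 → q' = 1565.7692.
Δq = 1802.3077 − 1565.7692 = 236.5385; the wedge equals the tax, 12.3.
The triangle = ½ × 236.5385 × 12.3 = $1454.71.

$1454.71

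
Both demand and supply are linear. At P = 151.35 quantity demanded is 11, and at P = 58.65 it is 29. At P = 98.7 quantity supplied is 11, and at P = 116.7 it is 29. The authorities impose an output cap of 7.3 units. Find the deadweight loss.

Demand slope = (58.65 − 151.35)/(29 − 11) = −5.15, so P = 208 − 5.15Q.
Supply slope = (116.7 − 98.7)/(29 − 11) = 1, so P = 87.7 + Q.
Competitive equilibrium: 208 − 5.15Q = 87.7 + Q → Q* = 19.561, P* = 107.261.
At Q = 7.3: demand price = 208 − 5.15·7.3 = 170.405; supply price = 87.7 + 1·7.3 = 95.
ΔQ = 19.561 − 7.3 = 12.261; wedge = 170.405 − 95 = 75.405.
Deadweight loss = ½ × 12.261 × 75.405 = 462.27.

462.27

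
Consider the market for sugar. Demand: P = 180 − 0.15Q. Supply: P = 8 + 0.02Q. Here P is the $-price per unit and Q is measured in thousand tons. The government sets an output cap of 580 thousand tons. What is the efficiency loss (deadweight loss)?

Competitive equilibrium: 180 − 0.15Q = 8 + 0.02Q → Q* = 1011.7647, P* = 28.2353.
At Q = 580: demand price = 180 − 0.15·580 = 93; supply price = 8 + 0.02·580 = 19.6.
ΔQ = 1011.7647 − 580 = 431.7647; wedge = 93 − 19.6 = 73.4.
Deadweight loss = ½ × 431.7647 × 73.4 = $15845.76 thousand.

$15845.76 thousand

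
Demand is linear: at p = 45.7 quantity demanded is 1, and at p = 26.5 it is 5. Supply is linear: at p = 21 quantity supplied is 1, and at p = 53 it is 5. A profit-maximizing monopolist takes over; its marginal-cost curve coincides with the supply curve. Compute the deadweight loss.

Demand slope = (26.5 − 45.7)/(5 − 1) = −4.8, so p = 50.5 − 4.8q.
Supply slope = (53 − 21)/(5 − 1) = 8, so p = 13 + 8q.
Competitive equilibrium: 50.5 − 4.8q = 13 + 8q → q* = 2.9297, p* = 36.4375.
Marginal revenue: MR = 50.5 − 9.6q. Set MR = MC: 50.5 − 9.6q = 13 + 8q → q_m = 2.1307.
Price p_m = 50.5 − 4.8·2.1307 = 40.2726; MC(q_m) = 13 + 8·2.1307 = 30.0456.
Competitive q* = 2.9297, so Δq = 0.799; wedge = 40.2726 − 30.0456 = 10.227.
DWL = ½ × 0.799 × 10.227 = 4.09.

4.09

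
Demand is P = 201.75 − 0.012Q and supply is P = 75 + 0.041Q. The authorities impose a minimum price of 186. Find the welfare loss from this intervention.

Competitive equilibrium: 201.75 − 0.012Q = 75 + 0.041Q → Q* = 2391.5094, P* = 173.0519.
At the floor P = 186, quantity demanded = (201.75 − 186)/0.012 = 1312.5.
Sellers' marginal cost at Q' = 1312.5: 75 + 0.041·1312.5 = 128.8125.
ΔQ = 2391.5094 − 1312.5 = 1079.0094; wedge = 186 − 128.8125 = 57.1875.
The triangle = ½ × 1079.0094 × 57.1875 = 30852.93.

30852.93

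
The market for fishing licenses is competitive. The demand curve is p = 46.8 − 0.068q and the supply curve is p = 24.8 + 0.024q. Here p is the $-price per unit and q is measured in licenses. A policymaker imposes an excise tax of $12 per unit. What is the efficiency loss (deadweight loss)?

$782.61

Competitive equilibrium: 46.8 − 0.068q = 24.8 + 0.024q → q* = 239.1304, p* = 30.5391.
With the tax, the buyer price exceeds the seller price by 12: (46.8 − 0.068q) − (24.8 + 0.024q) = 12 → q' = 108.6957.
Δq = 239.1304 − 108.6957 = 130.4347; the wedge equals the tax, 12.
The triangle = ½ × 130.4347 × 12 = $782.61.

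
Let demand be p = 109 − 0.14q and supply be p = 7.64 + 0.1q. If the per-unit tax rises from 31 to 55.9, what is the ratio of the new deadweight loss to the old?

Competitive equilibrium: 109 − 0.14q = 7.64 + 0.1q → q* = 422.3333, p* = 49.8733.
For a per-unit tax t: Δq = t/0.24, so DWL = ½·t·(t/0.24) = t²/0.48.
At t = 31: DWL = 2002.083. At t = 55.9: DWL = 6510.021.
Ratio = (55.9/31)² = 3.252.

3.252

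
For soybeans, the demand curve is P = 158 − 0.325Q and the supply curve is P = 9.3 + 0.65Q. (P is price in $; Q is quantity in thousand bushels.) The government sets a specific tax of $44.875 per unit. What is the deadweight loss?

$1032.70 thousand

Competitive equilibrium: 158 − 0.325Q = 9.3 + 0.65Q → Q* = 152.5128, P* = 108.4333.
With the tax, the buyer price exceeds the seller price by 44.875: (158 − 0.325Q) − (9.3 + 0.65Q) = 44.875 → Q' = 106.4872.
ΔQ = 152.5128 − 106.4872 = 46.0256; the wedge equals the tax, 44.875.
The triangle = ½ × 46.0256 × 44.875 = $1032.70 thousand.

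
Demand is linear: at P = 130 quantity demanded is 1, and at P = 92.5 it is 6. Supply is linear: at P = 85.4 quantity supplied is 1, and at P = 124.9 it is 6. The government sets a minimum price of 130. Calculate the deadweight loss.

Demand slope = (92.5 − 130)/(6 − 1) = −7.5, so P = 137.5 − 7.5Q.
Supply slope = (124.9 − 85.4)/(6 − 1) = 7.9, so P = 77.5 + 7.9Q.
Competitive equilibrium: 137.5 − 7.5Q = 77.5 + 7.9Q → Q* = 3.8961, P* = 108.2792.
At the floor P = 130, quantity demanded = (137.5 − 130)/7.5 = 1.
Sellers' marginal cost at Q' = 1: 77.5 + 7.9·1 = 85.4.
ΔQ = 3.8961 − 1 = 2.8961; wedge = 130 − 85.4 = 44.6.
Welfare loss = ½ × 2.8961 × 44.6 = 64.58.

64.58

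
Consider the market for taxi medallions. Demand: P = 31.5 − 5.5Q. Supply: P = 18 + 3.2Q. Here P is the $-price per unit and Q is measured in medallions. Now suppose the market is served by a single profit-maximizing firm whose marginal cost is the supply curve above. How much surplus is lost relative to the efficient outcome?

Competitive equilibrium: 31.5 − 5.5Q = 18 + 3.2Q → Q* = 1.5517, P* = 22.9655.
Marginal revenue: MR = 31.5 − 11Q. Set MR = MC: 31.5 − 11Q = 18 + 3.2Q → Q_m = 0.9507.
Price P_m = 31.5 − 5.5·0.9507 = 26.2712; MC(Q_m) = 18 + 3.2·0.9507 = 21.0422.
Competitive Q* = 1.5517, so ΔQ = 0.601; wedge = 26.2712 − 21.0422 = 5.229.
Deadweight loss = ½ × 0.601 × 5.229 = $1.57.

$1.57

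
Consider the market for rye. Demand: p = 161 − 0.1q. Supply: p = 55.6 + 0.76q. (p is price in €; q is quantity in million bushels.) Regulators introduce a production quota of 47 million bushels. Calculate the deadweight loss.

€2454.88 million

Competitive equilibrium: 161 − 0.1q = 55.6 + 0.76q → q* = 122.5581, p* = 148.7442.
At q = 47: demand price = 161 − 0.1·47 = 156.3; supply price = 55.6 + 0.76·47 = 91.32.
Δq = 122.5581 − 47 = 75.5581; wedge = 156.3 − 91.32 = 64.98.
DWL = ½ × 75.5581 × 64.98 = €2454.88 million.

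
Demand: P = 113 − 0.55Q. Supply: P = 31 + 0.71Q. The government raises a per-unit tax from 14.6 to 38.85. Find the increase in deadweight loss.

Competitive equilibrium: 113 − 0.55Q = 31 + 0.71Q → Q* = 65.0794, P* = 77.2063.
For a per-unit tax t: ΔQ = t/1.26, so DWL = ½·t·(t/1.26) = t²/2.52.
At t = 14.6: DWL = 84.587. At t = 38.85: DWL = 598.938.
Increase = 598.938 − 84.587 = 514.35.

514.35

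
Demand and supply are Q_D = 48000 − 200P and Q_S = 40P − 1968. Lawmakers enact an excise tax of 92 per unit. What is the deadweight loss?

141066.67

In inverse form: demand P = 240 − 0.005Q, supply P = 49.2 + 0.025Q.
Competitive equilibrium: 240 − 0.005Q = 49.2 + 0.025Q → Q* = 6360, P* = 208.2.
With the tax, the buyer price exceeds the seller price by 92: (240 − 0.005Q) − (49.2 + 0.025Q) = 92 → Q' = 3293.3333.
ΔQ = 6360 − 3293.3333 = 3066.6667; the wedge equals the tax, 92.
DWL = ½ × 3066.6667 × 92 = 141066.67.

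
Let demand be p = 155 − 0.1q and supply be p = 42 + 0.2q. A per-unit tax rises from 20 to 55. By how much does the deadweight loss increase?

4375

Competitive equilibrium: 155 − 0.1q = 42 + 0.2q → q* = 376.6667, p* = 117.3333.
For a per-unit tax t: Δq = t/0.3, so DWL = ½·t·(t/0.3) = t²/0.6.
At t = 20: DWL = 666.667. At t = 55: DWL = 5041.667.
Increase = 5041.667 − 666.667 = 4375.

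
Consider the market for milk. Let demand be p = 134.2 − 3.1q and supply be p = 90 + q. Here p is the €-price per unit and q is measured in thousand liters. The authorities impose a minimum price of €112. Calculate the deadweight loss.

€26.85 thousand

Competitive equilibrium: 134.2 − 3.1q = 90 + q → q* = 10.7805, p* = 100.7805.
At the floor p = 112, quantity demanded = (134.2 − 112)/3.1 = 7.1613.
Sellers' marginal cost at q' = 7.1613: 90 + 1·7.1613 = 97.1613.
Δq = 10.7805 − 7.1613 = 3.6192; wedge = 112 − 97.1613 = 14.8387.
The triangle = ½ × 3.6192 × 14.8387 = €26.85 thousand.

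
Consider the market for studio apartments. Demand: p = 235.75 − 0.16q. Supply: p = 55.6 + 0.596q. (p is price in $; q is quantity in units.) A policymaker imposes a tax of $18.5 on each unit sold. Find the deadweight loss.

$226.36

Competitive equilibrium: 235.75 − 0.16q = 55.6 + 0.596q → q* = 238.2937, p* = 197.623.
With the tax, the buyer price exceeds the seller price by 18.5: (235.75 − 0.16q) − (55.6 + 0.596q) = 18.5 → q' = 213.8228.
Δq = 238.2937 − 213.8228 = 24.4709; the wedge equals the tax, 18.5.
DWL = ½ × 24.4709 × 18.5 = $226.36.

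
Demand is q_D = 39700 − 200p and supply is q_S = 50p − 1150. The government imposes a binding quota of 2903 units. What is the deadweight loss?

In inverse form: demand p = 198.5 − 0.005q, supply p = 23 + 0.02q.
Competitive equilibrium: 198.5 − 0.005q = 23 + 0.02q → q* = 7020, p* = 163.4.
At q = 2903: demand price = 198.5 − 0.005·2903 = 183.985; supply price = 23 + 0.02·2903 = 81.06.
Δq = 7020 − 2903 = 4117; wedge = 183.985 − 81.06 = 102.925.
DWL = ½ × 4117 × 102.925 = 211871.11.

211871.11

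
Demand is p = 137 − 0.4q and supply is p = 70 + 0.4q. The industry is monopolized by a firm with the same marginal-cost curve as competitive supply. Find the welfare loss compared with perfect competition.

311.74

Competitive equilibrium: 137 − 0.4q = 70 + 0.4q → q* = 83.75, p* = 103.5.
Marginal revenue: MR = 137 − 0.8q. Set MR = MC: 137 − 0.8q = 70 + 0.4q → q_m = 55.8333.
Price p_m = 137 − 0.4·55.8333 = 114.6667; MC(q_m) = 70 + 0.4·55.8333 = 92.3333.
Competitive q* = 83.75, so Δq = 27.9167; wedge = 114.6667 − 92.3333 = 22.3334.
The triangle = ½ × 27.9167 × 22.3334 = 311.74.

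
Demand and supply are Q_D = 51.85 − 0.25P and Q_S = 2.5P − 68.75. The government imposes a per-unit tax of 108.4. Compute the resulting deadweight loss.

In inverse form: demand P = 207.4 − 4Q, supply P = 27.5 + 0.4Q.
Competitive equilibrium: 207.4 − 4Q = 27.5 + 0.4Q → Q* = 40.8864, P* = 43.8545.
With the tax, the buyer price exceeds the seller price by 108.4: (207.4 − 4Q) − (27.5 + 0.4Q) = 108.4 → Q' = 16.25.
ΔQ = 40.8864 − 16.25 = 24.6364; the wedge equals the tax, 108.4.
The triangle = ½ × 24.6364 × 108.4 = 1335.29.

1335.29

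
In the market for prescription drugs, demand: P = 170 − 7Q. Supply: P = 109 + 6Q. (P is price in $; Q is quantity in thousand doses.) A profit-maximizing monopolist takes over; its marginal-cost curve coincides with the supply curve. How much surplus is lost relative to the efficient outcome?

$17.53 thousand

Competitive equilibrium: 170 − 7Q = 109 + 6Q → Q* = 4.6923, P* = 137.1538.
Marginal revenue: MR = 170 − 14Q. Set MR = MC: 170 − 14Q = 109 + 6Q → Q_m = 3.05.
Price P_m = 170 − 7·3.05 = 148.65; MC(Q_m) = 109 + 6·3.05 = 127.3.
Competitive Q* = 4.6923, so ΔQ = 1.6423; wedge = 148.65 − 127.3 = 21.35.
The triangle = ½ × 1.6423 × 21.35 = $17.53 thousand.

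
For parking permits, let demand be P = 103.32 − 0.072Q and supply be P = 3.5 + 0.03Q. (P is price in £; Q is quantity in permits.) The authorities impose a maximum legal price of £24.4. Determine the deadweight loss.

£4054.60

Competitive equilibrium: 103.32 − 0.072Q = 3.5 + 0.03Q → Q* = 978.6275, P* = 32.8588.
At the ceiling P = 24.4, quantity supplied = (24.4 − 3.5)/0.03 = 696.6667.
Willingness to pay at Q' = 696.6667: 103.32 − 0.072·696.6667 = 53.16.
ΔQ = 978.6275 − 696.6667 = 281.9608; wedge = 53.16 − 24.4 = 28.76.
Deadweight loss = ½ × 281.9608 × 28.76 = £4054.60.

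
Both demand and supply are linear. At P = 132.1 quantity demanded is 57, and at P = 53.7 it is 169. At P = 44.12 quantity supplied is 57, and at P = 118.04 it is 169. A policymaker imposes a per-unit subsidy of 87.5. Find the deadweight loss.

Demand slope = (53.7 − 132.1)/(169 − 57) = −0.7, so P = 172 − 0.7Q.
Supply slope = (118.04 − 44.12)/(169 − 57) = 0.66, so P = 6.5 + 0.66Q.
Competitive equilibrium: 172 − 0.7Q = 6.5 + 0.66Q → Q* = 121.6912, P* = 86.8162.
The subsidy lowers effective supply by 87.5: P = 0.66Q − 81.
New quantity: 172 − 0.7Q = 0.66Q − 81 → Q' = 186.0294.
Overproduction ΔQ = 186.0294 − 121.6912 = 64.3382; wedge = subsidy = 87.5.
Welfare loss = ½ × 64.3382 × 87.5 = 2814.80.

2814.80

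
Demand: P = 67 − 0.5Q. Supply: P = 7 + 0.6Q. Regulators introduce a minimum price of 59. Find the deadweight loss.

817.16

Competitive equilibrium: 67 − 0.5Q = 7 + 0.6Q → Q* = 54.5455, P* = 39.7273.
At the floor P = 59, quantity demanded = (67 − 59)/0.5 = 16.
Sellers' marginal cost at Q' = 16: 7 + 0.6·16 = 16.6.
ΔQ = 54.5455 − 16 = 38.5455; wedge = 59 − 16.6 = 42.4.
The triangle = ½ × 38.5455 × 42.4 = 817.16.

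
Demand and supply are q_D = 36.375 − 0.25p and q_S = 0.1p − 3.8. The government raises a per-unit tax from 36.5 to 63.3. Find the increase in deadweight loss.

95.52

In inverse form: demand p = 145.5 − 4q, supply p = 38 + 10q.
Competitive equilibrium: 145.5 − 4q = 38 + 10q → q* = 7.6786, p* = 114.7857.
For a per-unit tax t: Δq = t/14, so DWL = ½·t·(t/14) = t²/28.
At t = 36.5: DWL = 47.58. At t = 63.3: DWL = 143.103.
Increase = 143.103 − 47.58 = 95.52.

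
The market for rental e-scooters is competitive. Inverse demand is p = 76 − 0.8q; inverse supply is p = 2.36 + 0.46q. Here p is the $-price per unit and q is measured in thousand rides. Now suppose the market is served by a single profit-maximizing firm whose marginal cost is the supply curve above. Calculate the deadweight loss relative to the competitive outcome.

Competitive equilibrium: 76 − 0.8q = 2.36 + 0.46q → q* = 58.4444, p* = 29.2444.
Marginal revenue: MR = 76 − 1.6q. Set MR = MC: 76 − 1.6q = 2.36 + 0.46q → q_m = 35.7476.
Price p_m = 76 − 0.8·35.7476 = 47.4019; MC(q_m) = 2.36 + 0.46·35.7476 = 18.8039.
Competitive q* = 58.4444, so Δq = 22.6968; wedge = 47.4019 − 18.8039 = 28.598.
Welfare loss = ½ × 22.6968 × 28.598 = $324.54 thousand.

$324.54 thousand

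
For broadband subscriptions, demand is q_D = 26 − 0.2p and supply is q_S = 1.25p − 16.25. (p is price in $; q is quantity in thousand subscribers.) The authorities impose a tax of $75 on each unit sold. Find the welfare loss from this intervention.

$484.91 thousand

In inverse form: demand p = 130 − 5q, supply p = 13 + 0.8q.
Competitive equilibrium: 130 − 5q = 13 + 0.8q → q* = 20.1724, p* = 29.1379.
With the tax, the buyer price exceeds the seller price by 75: (130 − 5q) − (13 + 0.8q) = 75 → q' = 7.2414.
Δq = 20.1724 − 7.2414 = 12.931; the wedge equals the tax, 75.
The triangle = ½ × 12.931 × 75 = $484.91 thousand.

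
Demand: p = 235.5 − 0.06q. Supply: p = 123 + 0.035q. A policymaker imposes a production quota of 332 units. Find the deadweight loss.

Competitive equilibrium: 235.5 − 0.06q = 123 + 0.035q → q* = 1184.2105, p* = 164.4474.
At q = 332: demand price = 235.5 − 0.06·332 = 215.58; supply price = 123 + 0.035·332 = 134.62.
Δq = 1184.2105 − 332 = 852.2105; wedge = 215.58 − 134.62 = 80.96.
Deadweight loss = ½ × 852.2105 × 80.96 = 34497.48.

34497.48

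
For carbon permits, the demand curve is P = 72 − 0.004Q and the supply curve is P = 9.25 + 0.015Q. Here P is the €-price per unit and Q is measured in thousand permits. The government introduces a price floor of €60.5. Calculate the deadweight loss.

Competitive equilibrium: 72 − 0.004Q = 9.25 + 0.015Q → Q* = 3302.6316, P* = 58.7895.
At the floor P = 60.5, quantity demanded = (72 − 60.5)/0.004 = 2875.
Sellers' marginal cost at Q' = 2875: 9.25 + 0.015·2875 = 52.375.
ΔQ = 3302.6316 − 2875 = 427.6316; wedge = 60.5 − 52.375 = 8.125.
The triangle = ½ × 427.6316 × 8.125 = €1737.25 thousand.

€1737.25 thousand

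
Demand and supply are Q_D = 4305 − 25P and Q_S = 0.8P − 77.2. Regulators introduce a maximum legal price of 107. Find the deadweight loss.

In inverse form: demand P = 172.2 − 0.04Q, supply P = 96.5 + 1.25Q.
Competitive equilibrium: 172.2 − 0.04Q = 96.5 + 1.25Q → Q* = 58.6822, P* = 169.8527.
At the ceiling P = 107, quantity supplied = (107 − 96.5)/1.25 = 8.4.
Willingness to pay at Q' = 8.4: 172.2 − 0.04·8.4 = 171.864.
ΔQ = 58.6822 − 8.4 = 50.2822; wedge = 171.864 − 107 = 64.864.
The triangle = ½ × 50.2822 × 64.864 = 1630.75.

1630.75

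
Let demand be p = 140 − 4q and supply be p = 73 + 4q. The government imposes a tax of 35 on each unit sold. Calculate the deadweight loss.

Competitive equilibrium: 140 − 4q = 73 + 4q → q* = 8.375, p* = 106.5.
With the tax, the buyer price exceeds the seller price by 35: (140 − 4q) − (73 + 4q) = 35 → q' = 4.
Δq = 8.375 − 4 = 4.375; the wedge equals the tax, 35.
Welfare loss = ½ × 4.375 × 35 = 76.56.

76.56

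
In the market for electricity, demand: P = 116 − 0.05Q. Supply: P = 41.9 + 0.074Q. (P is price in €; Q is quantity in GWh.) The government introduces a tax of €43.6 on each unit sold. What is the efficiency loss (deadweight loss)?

€7665.16

Competitive equilibrium: 116 − 0.05Q = 41.9 + 0.074Q → Q* = 597.5806, P* = 86.121.
With the tax, the buyer price exceeds the seller price by 43.6: (116 − 0.05Q) − (41.9 + 0.074Q) = 43.6 → Q' = 245.9677.
ΔQ = 597.5806 − 245.9677 = 351.6129; the wedge equals the tax, 43.6.
Deadweight loss = ½ × 351.6129 × 43.6 = €7665.16.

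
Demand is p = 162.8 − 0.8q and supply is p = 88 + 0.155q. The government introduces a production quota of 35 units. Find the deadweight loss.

896.28

Competitive equilibrium: 162.8 − 0.8q = 88 + 0.155q → q* = 78.3246, p* = 100.1403.
At q = 35: demand price = 162.8 − 0.8·35 = 134.8; supply price = 88 + 0.155·35 = 93.425.
Δq = 78.3246 − 35 = 43.3246; wedge = 134.8 − 93.425 = 41.375.
DWL = ½ × 43.3246 × 41.375 = 896.28.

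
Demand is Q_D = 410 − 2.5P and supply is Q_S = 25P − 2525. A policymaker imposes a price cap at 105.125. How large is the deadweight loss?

In inverse form: demand P = 164 − 0.4Q, supply P = 101 + 0.04Q.
Competitive equilibrium: 164 − 0.4Q = 101 + 0.04Q → Q* = 143.1818, P* = 106.7273.
At the ceiling P = 105.125, quantity supplied = (105.125 − 101)/0.04 = 103.125.
Willingness to pay at Q' = 103.125: 164 − 0.4·103.125 = 122.75.
ΔQ = 143.1818 − 103.125 = 40.0568; wedge = 122.75 − 105.125 = 17.625.
DWL = ½ × 40.0568 × 17.625 = 353.

353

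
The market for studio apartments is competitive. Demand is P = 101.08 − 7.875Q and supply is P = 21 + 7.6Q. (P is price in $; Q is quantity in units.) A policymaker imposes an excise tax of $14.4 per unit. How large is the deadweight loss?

Competitive equilibrium: 101.08 − 7.875Q = 21 + 7.6Q → Q* = 5.1748, P* = 60.3285.
With the tax, the buyer price exceeds the seller price by 14.4: (101.08 − 7.875Q) − (21 + 7.6Q) = 14.4 → Q' = 4.2443.
ΔQ = 5.1748 − 4.2443 = 0.9305; the wedge equals the tax, 14.4.
The triangle = ½ × 0.9305 × 14.4 = $6.70.

$6.70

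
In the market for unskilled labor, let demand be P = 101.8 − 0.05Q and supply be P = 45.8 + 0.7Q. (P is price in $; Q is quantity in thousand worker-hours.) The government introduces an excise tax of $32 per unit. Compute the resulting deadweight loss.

Competitive equilibrium: 101.8 − 0.05Q = 45.8 + 0.7Q → Q* = 74.6667, P* = 98.0667.
With the tax, the buyer price exceeds the seller price by 32: (101.8 − 0.05Q) − (45.8 + 0.7Q) = 32 → Q' = 32.
ΔQ = 74.6667 − 32 = 42.6667; the wedge equals the tax, 32.
Welfare loss = ½ × 42.6667 × 32 = $682.67 thousand.

$682.67 thousand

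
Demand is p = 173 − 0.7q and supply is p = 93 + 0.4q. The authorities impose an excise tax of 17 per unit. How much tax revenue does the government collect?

973.64

Competitive equilibrium: 173 − 0.7q = 93 + 0.4q → q* = 72.7273, p* = 122.0909.
With the tax, the buyer price exceeds the seller price by 17: (173 − 0.7q) − (93 + 0.4q) = 17 → q' = 57.2727.
Tax revenue = 17 × 57.2727 = 973.64.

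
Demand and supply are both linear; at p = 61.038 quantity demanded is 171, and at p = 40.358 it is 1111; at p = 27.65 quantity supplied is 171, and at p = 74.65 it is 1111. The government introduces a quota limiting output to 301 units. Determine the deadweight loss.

4009.34

Demand slope = (40.358 − 61.038)/(1111 − 171) = −0.022, so p = 64.8 − 0.022q.
Supply slope = (74.65 − 27.65)/(1111 − 171) = 0.05, so p = 19.1 + 0.05q.
Competitive equilibrium: 64.8 − 0.022q = 19.1 + 0.05q → q* = 634.7222, p* = 50.8361.
At q = 301: demand price = 64.8 − 0.022·301 = 58.178; supply price = 19.1 + 0.05·301 = 34.15.
Δq = 634.7222 − 301 = 333.7222; wedge = 58.178 − 34.15 = 24.028.
Deadweight loss = ½ × 333.7222 × 24.028 = 4009.34.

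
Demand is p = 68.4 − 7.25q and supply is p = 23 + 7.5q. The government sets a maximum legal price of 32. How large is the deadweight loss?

26.01

Competitive equilibrium: 68.4 − 7.25q = 23 + 7.5q → q* = 3.078, p* = 46.0847.
At the ceiling p = 32, quantity supplied = (32 − 23)/7.5 = 1.2.
Willingness to pay at q' = 1.2: 68.4 − 7.25·1.2 = 59.7.
Δq = 3.078 − 1.2 = 1.878; wedge = 59.7 − 32 = 27.7.
DWL = ½ × 1.878 × 27.7 = 26.01.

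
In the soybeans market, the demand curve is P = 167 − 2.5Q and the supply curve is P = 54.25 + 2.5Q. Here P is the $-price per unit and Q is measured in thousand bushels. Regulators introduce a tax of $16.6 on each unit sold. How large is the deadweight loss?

$27.556 thousand

Competitive equilibrium: 167 − 2.5Q = 54.25 + 2.5Q → Q* = 22.55, P* = 110.625.
With the tax, the buyer price exceeds the seller price by 16.6: (167 − 2.5Q) − (54.25 + 2.5Q) = 16.6 → Q' = 19.23.
ΔQ = 22.55 − 19.23 = 3.32; the wedge equals the tax, 16.6.
DWL = ½ × 3.32 × 16.6 = $27.556 thousand.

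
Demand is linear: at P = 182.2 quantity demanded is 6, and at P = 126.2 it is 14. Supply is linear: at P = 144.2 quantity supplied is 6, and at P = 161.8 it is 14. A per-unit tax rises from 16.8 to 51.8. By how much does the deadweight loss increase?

130.49

Demand slope = (126.2 − 182.2)/(14 − 6) = −7, so P = 224.2 − 7Q.
Supply slope = (161.8 − 144.2)/(14 − 6) = 2.2, so P = 131 + 2.2Q.
Competitive equilibrium: 224.2 − 7Q = 131 + 2.2Q → Q* = 10.1304, P* = 153.287.
For a per-unit tax t: ΔQ = t/9.2, so DWL = ½·t·(t/9.2) = t²/18.4.
At t = 16.8: DWL = 15.339. At t = 51.8: DWL = 145.828.
Increase = 145.828 − 15.339 = 130.49.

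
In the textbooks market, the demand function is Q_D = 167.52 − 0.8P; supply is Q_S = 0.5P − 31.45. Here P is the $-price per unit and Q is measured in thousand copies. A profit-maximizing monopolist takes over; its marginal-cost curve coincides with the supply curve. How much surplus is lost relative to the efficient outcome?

In inverse form: demand P = 209.4 − 1.25Q, supply P = 62.9 + 2Q.
Competitive equilibrium: 209.4 − 1.25Q = 62.9 + 2Q → Q* = 45.076923, P* = 153.053846.
Marginal revenue: MR = 209.4 − 2.5Q. Set MR = MC: 209.4 − 2.5Q = 62.9 + 2Q → Q_m = 32.555556.
Price P_m = 209.4 − 1.25·32.555556 = 168.705555; MC(Q_m) = 62.9 + 2·32.555556 = 128.011112.
Competitive Q* = 45.076923, so ΔQ = 12.521367; wedge = 168.705555 − 128.011112 = 40.694443.
DWL = ½ × 12.521367 × 40.694443 = $254.78 thousand.

$254.78 thousand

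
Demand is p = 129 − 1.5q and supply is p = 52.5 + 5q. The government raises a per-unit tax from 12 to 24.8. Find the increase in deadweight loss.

36.23

Competitive equilibrium: 129 − 1.5q = 52.5 + 5q → q* = 11.7692, p* = 111.3462.
For a per-unit tax t: Δq = t/6.5, so DWL = ½·t·(t/6.5) = t²/13.
At t = 12: DWL = 11.077. At t = 24.8: DWL = 47.311.
Increase = 47.311 − 11.077 = 36.23.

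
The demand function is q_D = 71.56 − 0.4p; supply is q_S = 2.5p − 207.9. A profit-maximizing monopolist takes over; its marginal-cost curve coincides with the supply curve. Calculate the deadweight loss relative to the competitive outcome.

In inverse form: demand p = 178.9 − 2.5q, supply p = 83.16 + 0.4q.
Competitive equilibrium: 178.9 − 2.5q = 83.16 + 0.4q → q* = 33.0138, p* = 96.3655.
Marginal revenue: MR = 178.9 − 5q. Set MR = MC: 178.9 − 5q = 83.16 + 0.4q → q_m = 17.7296.
Price p_m = 178.9 − 2.5·17.7296 = 134.576; MC(q_m) = 83.16 + 0.4·17.7296 = 90.2518.
Competitive q* = 33.0138, so Δq = 15.2842; wedge = 134.576 − 90.2518 = 44.3242.
Deadweight loss = ½ × 15.2842 × 44.3242 = 338.73.

338.73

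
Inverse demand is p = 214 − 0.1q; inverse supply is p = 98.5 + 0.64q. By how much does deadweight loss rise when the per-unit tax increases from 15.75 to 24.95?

253

Competitive equilibrium: 214 − 0.1q = 98.5 + 0.64q → q* = 156.0811, p* = 198.3919.
For a per-unit tax t: Δq = t/0.74, so DWL = ½·t·(t/0.74) = t²/1.48.
At t = 15.75: DWL = 167.61. At t = 24.95: DWL = 420.61.
Increase = 420.61 − 167.61 = 253.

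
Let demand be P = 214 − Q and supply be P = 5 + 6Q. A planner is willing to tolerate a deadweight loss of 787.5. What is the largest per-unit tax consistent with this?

105

Competitive equilibrium: 214 − Q = 5 + 6Q → Q* = 29.8571, P* = 184.1429.
A tax t gives ΔQ = t/7 and wedge t, so DWL = t²/14.
t²/14 = 787.5 → t² = 11025 → t = 105.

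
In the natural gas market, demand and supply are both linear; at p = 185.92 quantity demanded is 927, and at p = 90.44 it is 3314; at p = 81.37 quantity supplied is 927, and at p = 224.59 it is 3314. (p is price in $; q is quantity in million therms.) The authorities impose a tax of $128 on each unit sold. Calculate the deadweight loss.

Demand slope = (90.44 − 185.92)/(3314 − 927) = −0.04, so p = 223 − 0.04q.
Supply slope = (224.59 − 81.37)/(3314 − 927) = 0.06, so p = 25.75 + 0.06q.
Competitive equilibrium: 223 − 0.04q = 25.75 + 0.06q → q* = 1972.5, p* = 144.1.
With the tax, the buyer price exceeds the seller price by 128: (223 − 0.04q) − (25.75 + 0.06q) = 128 → q' = 692.5.
Δq = 1972.5 − 692.5 = 1280; the wedge equals the tax, 128.
Deadweight loss = ½ × 1280 × 128 = $81920 million.

$81920 million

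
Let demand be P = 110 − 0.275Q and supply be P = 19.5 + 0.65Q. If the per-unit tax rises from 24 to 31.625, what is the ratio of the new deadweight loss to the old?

1.736

Competitive equilibrium: 110 − 0.275Q = 19.5 + 0.65Q → Q* = 97.8378, P* = 83.0946.
For a per-unit tax t: ΔQ = t/0.925, so DWL = ½·t·(t/0.925) = t²/1.85.
At t = 24: DWL = 311.351. At t = 31.625: DWL = 540.617.
Ratio = (31.625/24)² = 1.736.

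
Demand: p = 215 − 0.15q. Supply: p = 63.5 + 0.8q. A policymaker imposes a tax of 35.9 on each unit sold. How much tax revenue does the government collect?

4368.46

Competitive equilibrium: 215 − 0.15q = 63.5 + 0.8q → q* = 159.4737, p* = 191.0789.
With the tax, the buyer price exceeds the seller price by 35.9: (215 − 0.15q) − (63.5 + 0.8q) = 35.9 → q' = 121.6842.
Tax revenue = 35.9 × 121.6842 = 4368.46.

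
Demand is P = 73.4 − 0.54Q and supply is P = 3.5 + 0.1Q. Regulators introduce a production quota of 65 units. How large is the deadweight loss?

625.70

Competitive equilibrium: 73.4 − 0.54Q = 3.5 + 0.1Q → Q* = 109.2188, P* = 14.4219.
At Q = 65: demand price = 73.4 − 0.54·65 = 38.3; supply price = 3.5 + 0.1·65 = 10.
ΔQ = 109.2188 − 65 = 44.2188; wedge = 38.3 − 10 = 28.3.
Welfare loss = ½ × 44.2188 × 28.3 = 625.70.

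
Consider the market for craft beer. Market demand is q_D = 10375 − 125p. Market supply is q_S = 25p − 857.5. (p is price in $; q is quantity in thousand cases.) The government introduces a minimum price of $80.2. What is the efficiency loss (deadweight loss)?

In inverse form: demand p = 83 − 0.008q, supply p = 34.3 + 0.04q.
Competitive equilibrium: 83 − 0.008q = 34.3 + 0.04q → q* = 1014.5833, p* = 74.8833.
At the floor p = 80.2, quantity demanded = (83 − 80.2)/0.008 = 350.
Sellers' marginal cost at q' = 350: 34.3 + 0.04·350 = 48.3.
Δq = 1014.5833 − 350 = 664.5833; wedge = 80.2 − 48.3 = 31.9.
The triangle = ½ × 664.5833 × 31.9 = $10600.10 thousand.

$10600.10 thousand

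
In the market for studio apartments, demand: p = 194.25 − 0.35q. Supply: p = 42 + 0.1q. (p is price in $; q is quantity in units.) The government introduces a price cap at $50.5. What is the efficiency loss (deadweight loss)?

$14440

Competitive equilibrium: 194.25 − 0.35q = 42 + 0.1q → q* = 338.3333, p* = 75.8333.
At the ceiling p = 50.5, quantity supplied = (50.5 − 42)/0.1 = 85.
Willingness to pay at q' = 85: 194.25 − 0.35·85 = 164.5.
Δq = 338.3333 − 85 = 253.3333; wedge = 164.5 − 50.5 = 114.
Welfare loss = ½ × 253.3333 × 114 = $14440.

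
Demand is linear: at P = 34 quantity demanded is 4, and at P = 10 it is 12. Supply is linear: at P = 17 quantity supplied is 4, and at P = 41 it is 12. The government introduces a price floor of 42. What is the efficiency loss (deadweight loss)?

Demand slope = (10 − 34)/(12 − 4) = −3, so P = 46 − 3Q.
Supply slope = (41 − 17)/(12 − 4) = 3, so P = 5 + 3Q.
Competitive equilibrium: 46 − 3Q = 5 + 3Q → Q* = 6.8333, P* = 25.5.
At the floor P = 42, quantity demanded = (46 − 42)/3 = 1.3333.
Sellers' marginal cost at Q' = 1.3333: 5 + 3·1.3333 = 8.9999.
ΔQ = 6.8333 − 1.3333 = 5.5; wedge = 42 − 8.9999 = 33.0001.
The triangle = ½ × 5.5 × 33.0001 = 90.75.

90.75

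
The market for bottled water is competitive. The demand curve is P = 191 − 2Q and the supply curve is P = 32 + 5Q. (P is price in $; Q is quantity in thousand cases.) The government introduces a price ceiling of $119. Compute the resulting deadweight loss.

Competitive equilibrium: 191 − 2Q = 32 + 5Q → Q* = 22.7143, P* = 145.5714.
At the ceiling P = 119, quantity supplied = (119 − 32)/5 = 17.4.
Willingness to pay at Q' = 17.4: 191 − 2·17.4 = 156.2.
ΔQ = 22.7143 − 17.4 = 5.3143; wedge = 156.2 − 119 = 37.2.
Deadweight loss = ½ × 5.3143 × 37.2 = $98.85 thousand.

$98.85 thousand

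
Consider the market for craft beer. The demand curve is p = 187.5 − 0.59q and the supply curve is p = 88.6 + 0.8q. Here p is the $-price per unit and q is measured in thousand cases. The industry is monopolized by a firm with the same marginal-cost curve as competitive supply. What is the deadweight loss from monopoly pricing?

Competitive equilibrium: 187.5 − 0.59q = 88.6 + 0.8q → q* = 71.1511, p* = 145.5209.
Marginal revenue: MR = 187.5 − 1.18q. Set MR = MC: 187.5 − 1.18q = 88.6 + 0.8q → q_m = 49.9495.
Price p_m = 187.5 − 0.59·49.9495 = 158.0298; MC(q_m) = 88.6 + 0.8·49.9495 = 128.5596.
Competitive q* = 71.1511, so Δq = 21.2016; wedge = 158.0298 − 128.5596 = 29.4702.
The triangle = ½ × 21.2016 × 29.4702 = $312.41 thousand.

$312.41 thousand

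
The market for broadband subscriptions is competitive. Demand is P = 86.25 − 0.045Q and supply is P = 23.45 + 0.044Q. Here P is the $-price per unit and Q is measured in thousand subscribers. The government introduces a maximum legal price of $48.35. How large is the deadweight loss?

Competitive equilibrium: 86.25 − 0.045Q = 23.45 + 0.044Q → Q* = 705.618, P* = 54.4972.
At the ceiling P = 48.35, quantity supplied = (48.35 − 23.45)/0.044 = 565.9091.
Willingness to pay at Q' = 565.9091: 86.25 − 0.045·565.9091 = 60.7841.
ΔQ = 705.618 − 565.9091 = 139.7089; wedge = 60.7841 − 48.35 = 12.4341.
DWL = ½ × 139.7089 × 12.4341 = $868.58 thousand.

$868.58 thousand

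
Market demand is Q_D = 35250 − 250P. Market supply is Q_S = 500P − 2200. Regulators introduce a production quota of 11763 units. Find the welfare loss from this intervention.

363242.04

In inverse form: demand P = 141 − 0.004Q, supply P = 4.4 + 0.002Q.
Competitive equilibrium: 141 − 0.004Q = 4.4 + 0.002Q → Q* = 22766.6667, P* = 49.9333.
At Q = 11763: demand price = 141 − 0.004·11763 = 93.948; supply price = 4.4 + 0.002·11763 = 27.926.
ΔQ = 22766.6667 − 11763 = 11003.6667; wedge = 93.948 − 27.926 = 66.022.
Welfare loss = ½ × 11003.6667 × 66.022 = 363242.04.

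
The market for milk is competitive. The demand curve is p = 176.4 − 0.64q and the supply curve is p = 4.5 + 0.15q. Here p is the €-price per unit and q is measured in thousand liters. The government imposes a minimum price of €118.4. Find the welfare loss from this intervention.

Competitive equilibrium: 176.4 − 0.64q = 4.5 + 0.15q → q* = 217.59494, p* = 37.13924.
At the floor p = 118.4, quantity demanded = (176.4 − 118.4)/0.64 = 90.625.
Sellers' marginal cost at q' = 90.625: 4.5 + 0.15·90.625 = 18.09375.
Δq = 217.59494 − 90.625 = 126.96994; wedge = 118.4 − 18.09375 = 100.30625.
DWL = ½ × 126.96994 × 100.30625 = €6367.94 thousand.

€6367.94 thousand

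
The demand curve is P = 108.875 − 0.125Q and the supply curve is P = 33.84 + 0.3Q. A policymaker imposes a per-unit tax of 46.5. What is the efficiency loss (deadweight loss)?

2543.82

Competitive equilibrium: 108.875 − 0.125Q = 33.84 + 0.3Q → Q* = 176.5529, P* = 86.8059.
With the tax, the buyer price exceeds the seller price by 46.5: (108.875 − 0.125Q) − (33.84 + 0.3Q) = 46.5 → Q' = 67.1412.
ΔQ = 176.5529 − 67.1412 = 109.4117; the wedge equals the tax, 46.5.
Deadweight loss = ½ × 109.4117 × 46.5 = 2543.82.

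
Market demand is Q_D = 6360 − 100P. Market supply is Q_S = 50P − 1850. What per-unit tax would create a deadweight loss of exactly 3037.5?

13.5

In inverse form: demand P = 63.6 − 0.01Q, supply P = 37 + 0.02Q.
Competitive equilibrium: 63.6 − 0.01Q = 37 + 0.02Q → Q* = 886.6667, P* = 54.7333.
A tax t gives ΔQ = t/0.03 and wedge t, so DWL = t²/0.06.
t²/0.06 = 3037.5 → t² = 182.25 → t = 13.5.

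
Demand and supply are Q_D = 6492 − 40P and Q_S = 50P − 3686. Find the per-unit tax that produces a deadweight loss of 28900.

51

In inverse form: demand P = 162.3 − 0.025Q, supply P = 73.72 + 0.02Q.
Competitive equilibrium: 162.3 − 0.025Q = 73.72 + 0.02Q → Q* = 1968.4444, P* = 113.0889.
A tax t gives ΔQ = t/0.045 and wedge t, so DWL = t²/0.09.
t²/0.09 = 28900 → t² = 2601 → t = 51.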